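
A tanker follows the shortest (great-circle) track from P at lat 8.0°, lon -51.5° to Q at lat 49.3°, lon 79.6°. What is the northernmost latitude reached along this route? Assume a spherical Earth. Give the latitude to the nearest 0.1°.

The great circle lies in the plane with unit normal n̂ = (p₁ × p₂)/|p₁ × p₂|.
Here n̂_z ≈ +0.513; the vertex latitude is φ_max = arccos|n̂_z| ≈ 59.1°.
Check via Clairaut: cos φ_max = |cos φ₁| · sin C = cos(8.0°)·sin(31.2°) ≈ 0.513, again giving ≈ 59.1°.

≈ 59.1°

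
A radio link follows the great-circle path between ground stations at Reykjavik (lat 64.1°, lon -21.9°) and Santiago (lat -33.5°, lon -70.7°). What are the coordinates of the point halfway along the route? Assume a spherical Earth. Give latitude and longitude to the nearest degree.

From cos δ = sin φ₁ sin φ₂ + cos φ₁ cos φ₂ cos Δλ, the central angle is δ ≈ 1.830 rad (104.9°).
Interpolate at f = 1/2 with slerp weights a = sin((1−f)δ)/sin δ ≈ 0.820, b = sin(fδ)/sin δ ≈ 0.820.
p = a·p₁ + b·p₂ ≈ (0.558, -0.779, 0.285); φ = arcsin(p_z) ≈ 16.56°, λ = atan2(p_y, p_x) ≈ -54.37°.

≈ lat 17°, lon -54°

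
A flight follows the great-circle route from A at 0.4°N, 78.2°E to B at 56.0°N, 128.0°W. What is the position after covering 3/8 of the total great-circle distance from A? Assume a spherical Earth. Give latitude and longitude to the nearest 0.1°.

Convert each endpoint to a unit vector on the sphere (x = cos φ cos λ, y = cos φ sin λ, z = sin φ).
The central angle between the endpoints is δ = arccos(p₁·p₂) ≈ 2.090 rad (119.7°).
Interpolate at f = 3/8 with slerp weights a = sin((1−f)δ)/sin δ ≈ 1.111, b = sin(fδ)/sin δ ≈ 0.813.
p = a·p₁ + b·p₂ ≈ (-0.053, 0.730, 0.682); φ = arcsin(p_z) ≈ 42.97°, λ = atan2(p_y, p_x) ≈ 94.12°.

≈ 43.0°N, 94.1°E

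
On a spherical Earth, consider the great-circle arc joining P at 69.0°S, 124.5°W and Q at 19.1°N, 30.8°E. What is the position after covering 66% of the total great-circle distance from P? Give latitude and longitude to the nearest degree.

≈ 24°S, 23°E

From cos δ = sin φ₁ sin φ₂ + cos φ₁ cos φ₂ cos Δλ, the central angle is δ ≈ 2.231 rad (127.8°).
Interpolate at f = 0.66 with slerp weights a = sin((1−f)δ)/sin δ ≈ 0.871, b = sin(fδ)/sin δ ≈ 1.260.
p = a·p₁ + b·p₂ ≈ (0.846, 0.352, -0.401); φ = arcsin(p_z) ≈ -23.62°, λ = atan2(p_y, p_x) ≈ 22.62°.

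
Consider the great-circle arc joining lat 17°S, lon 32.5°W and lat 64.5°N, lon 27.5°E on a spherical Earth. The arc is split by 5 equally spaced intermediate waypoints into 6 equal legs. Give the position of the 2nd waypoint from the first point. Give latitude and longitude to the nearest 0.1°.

≈ lat 12.0°N, lon 21.1°W

The haversine formula gives a central angle δ ≈ 1.629 rad (93.3°) between the endpoints.
Interpolate at f = 2/6 with slerp weights a = sin((1−f)δ)/sin δ ≈ 0.886, b = sin(fδ)/sin δ ≈ 0.518.
p = a·p₁ + b·p₂ ≈ (0.912, -0.352, 0.208); φ = arcsin(p_z) ≈ 12.01°, λ = atan2(p_y, p_x) ≈ -21.12°.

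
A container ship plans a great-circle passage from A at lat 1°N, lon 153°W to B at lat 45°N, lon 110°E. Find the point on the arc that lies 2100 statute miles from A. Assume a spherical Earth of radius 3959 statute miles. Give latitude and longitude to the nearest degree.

Write both endpoints as unit vectors p₁, p₂ with components (cos φ cos λ, cos φ sin λ, sin φ).
The central angle between the endpoints is δ = arccos(p₁·p₂) ≈ 1.645 rad (94.2°). The total great-circle distance is δ·R ≈ 1.645 × 3959 ≈ 6511 mi, so the target fraction is f = 2100/6511 ≈ 0.323.
Interpolate at f ≈ 0.323 with slerp weights a = sin((1−f)δ)/sin δ ≈ 0.900, b = sin(fδ)/sin δ ≈ 0.507.
p = a·p₁ + b·p₂ ≈ (-0.925, -0.071, 0.374); φ = arcsin(p_z) ≈ 21.99°, λ = atan2(p_y, p_x) ≈ -175.58°.

≈ lat 22°N, lon 176°W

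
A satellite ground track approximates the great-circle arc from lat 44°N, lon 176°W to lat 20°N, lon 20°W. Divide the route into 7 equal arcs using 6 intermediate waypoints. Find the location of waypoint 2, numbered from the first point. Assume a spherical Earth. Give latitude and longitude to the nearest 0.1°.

The haversine formula gives a central angle δ ≈ 1.961 rad (112.3°) between the endpoints.
Interpolate at f = 2/7 with slerp weights a = sin((1−f)δ)/sin δ ≈ 1.065, b = sin(fδ)/sin δ ≈ 0.574.
p = a·p₁ + b·p₂ ≈ (-0.257, -0.238, 0.937); φ = arcsin(p_z) ≈ 69.48°, λ = atan2(p_y, p_x) ≈ -137.23°.

≈ lat 69.5°N, lon 137.2°W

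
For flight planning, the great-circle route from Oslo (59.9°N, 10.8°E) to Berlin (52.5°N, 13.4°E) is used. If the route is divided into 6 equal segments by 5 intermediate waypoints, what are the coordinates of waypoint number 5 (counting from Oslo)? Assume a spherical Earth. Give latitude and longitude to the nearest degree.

Convert each endpoint to a unit vector on the sphere (x = cos φ cos λ, y = cos φ sin λ, z = sin φ).
The central angle between the endpoints is δ = arccos(p₁·p₂) ≈ 0.132 rad (7.5°).
Interpolate at f = 5/6 with slerp weights a = sin((1−f)δ)/sin δ ≈ 0.167, b = sin(fδ)/sin δ ≈ 0.834.
p = a·p₁ + b·p₂ ≈ (0.576, 0.133, 0.806); φ = arcsin(p_z) ≈ 53.74°, λ = atan2(p_y, p_x) ≈ 13.03°.

≈ (54°N, 13°E)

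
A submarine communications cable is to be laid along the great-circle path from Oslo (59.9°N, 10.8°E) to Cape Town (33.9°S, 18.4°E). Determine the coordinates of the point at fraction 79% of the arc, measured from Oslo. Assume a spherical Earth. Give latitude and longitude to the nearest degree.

≈ (14°S, 17°E)

Convert each endpoint to a unit vector on the sphere (x = cos φ cos λ, y = cos φ sin λ, z = sin φ).
The central angle between the endpoints is δ = arccos(p₁·p₂) ≈ 1.641 rad (94.0°).
Interpolate at f = 0.79 with slerp weights a = sin((1−f)δ)/sin δ ≈ 0.339, b = sin(fδ)/sin δ ≈ 0.965.
p = a·p₁ + b·p₂ ≈ (0.927, 0.285, -0.245); φ = arcsin(p_z) ≈ -14.19°, λ = atan2(p_y, p_x) ≈ 17.07°.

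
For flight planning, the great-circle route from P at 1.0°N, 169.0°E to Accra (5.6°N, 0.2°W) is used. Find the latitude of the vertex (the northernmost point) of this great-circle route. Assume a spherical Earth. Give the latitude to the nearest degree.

The great circle lies in the plane with unit normal n̂ = (p₁ × p₂)/|p₁ × p₂|.
Here n̂_z ≈ -0.852; the vertex latitude is φ_max = arccos|n̂_z| ≈ 31.6°.
Check via Clairaut: cos φ_max = |cos φ₁| · sin C = cos(1.0°)·sin(58.4°) ≈ 0.852, again giving ≈ 31.6°.

≈ 32°N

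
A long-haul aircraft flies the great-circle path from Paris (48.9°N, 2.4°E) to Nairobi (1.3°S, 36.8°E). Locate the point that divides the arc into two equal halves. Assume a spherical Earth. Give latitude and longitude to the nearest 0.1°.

≈ 24.7°N, 23.3°E

Convert each endpoint to a unit vector on the sphere (x = cos φ cos λ, y = cos φ sin λ, z = sin φ).
The central angle between the endpoints is δ = arccos(p₁·p₂) ≈ 1.018 rad (58.3°).
Interpolate at f = 1/2 with slerp weights a = sin((1−f)δ)/sin δ ≈ 0.573, b = sin(fδ)/sin δ ≈ 0.573.
p = a·p₁ + b·p₂ ≈ (0.834, 0.359, 0.418); φ = arcsin(p_z) ≈ 24.74°, λ = atan2(p_y, p_x) ≈ 23.26°.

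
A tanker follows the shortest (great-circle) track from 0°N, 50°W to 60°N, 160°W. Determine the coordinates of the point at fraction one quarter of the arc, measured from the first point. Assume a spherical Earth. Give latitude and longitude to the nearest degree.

Convert each endpoint to a unit vector on the sphere (x = cos φ cos λ, y = cos φ sin λ, z = sin φ).
The central angle between the endpoints is δ = arccos(p₁·p₂) ≈ 1.743 rad (99.8°).
Interpolate at f = 1/4 with slerp weights a = sin((1−f)δ)/sin δ ≈ 0.980, b = sin(fδ)/sin δ ≈ 0.428.
p = a·p₁ + b·p₂ ≈ (0.429, -0.824, 0.371); φ = arcsin(p_z) ≈ 21.77°, λ = atan2(p_y, p_x) ≈ -62.52°.

≈ 22°N, 63°W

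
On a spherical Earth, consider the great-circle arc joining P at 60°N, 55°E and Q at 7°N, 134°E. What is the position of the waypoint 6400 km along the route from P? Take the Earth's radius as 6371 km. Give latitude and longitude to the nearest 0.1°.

≈ 24.8°N, 122.6°E

Write both endpoints as unit vectors p₁, p₂ with components (cos φ cos λ, cos φ sin λ, sin φ).
The central angle between the endpoints is δ = arccos(p₁·p₂) ≈ 1.369 rad (78.4°). The total great-circle distance is δ·R ≈ 1.369 × 6371 ≈ 8723 km, so the target fraction is f = 6400/8723 ≈ 0.734.
Interpolate at f ≈ 0.734 with slerp weights a = sin((1−f)δ)/sin δ ≈ 0.364, b = sin(fδ)/sin δ ≈ 0.861.
p = a·p₁ + b·p₂ ≈ (-0.490, 0.764, 0.420); φ = arcsin(p_z) ≈ 24.85°, λ = atan2(p_y, p_x) ≈ 122.65°.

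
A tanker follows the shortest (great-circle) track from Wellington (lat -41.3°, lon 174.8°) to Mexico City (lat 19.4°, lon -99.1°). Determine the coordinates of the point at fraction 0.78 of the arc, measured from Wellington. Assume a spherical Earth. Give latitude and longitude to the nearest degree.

The haversine formula gives a central angle δ ≈ 1.743 rad (99.8°) between the endpoints.
Interpolate at f = 0.78 with slerp weights a = sin((1−f)δ)/sin δ ≈ 0.380, b = sin(fδ)/sin δ ≈ 0.992.
p = a·p₁ + b·p₂ ≈ (-0.432, -0.898, 0.079); φ = arcsin(p_z) ≈ 4.53°, λ = atan2(p_y, p_x) ≈ -115.69°.

≈ lat 5°, lon -116°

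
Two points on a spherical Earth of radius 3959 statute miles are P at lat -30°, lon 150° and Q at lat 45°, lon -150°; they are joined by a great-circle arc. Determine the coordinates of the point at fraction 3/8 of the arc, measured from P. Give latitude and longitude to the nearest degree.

≈ lat -1°, lon 170°

Write both endpoints as unit vectors p₁, p₂ with components (cos φ cos λ, cos φ sin λ, sin φ).
The central angle between the endpoints is δ = arccos(p₁·p₂) ≈ 1.618 rad (92.7°).
Interpolate at f = 3/8 with slerp weights a = sin((1−f)δ)/sin δ ≈ 0.849, b = sin(fδ)/sin δ ≈ 0.571.
p = a·p₁ + b·p₂ ≈ (-0.986, 0.166, -0.021); φ = arcsin(p_z) ≈ -1.18°, λ = atan2(p_y, p_x) ≈ 170.47°.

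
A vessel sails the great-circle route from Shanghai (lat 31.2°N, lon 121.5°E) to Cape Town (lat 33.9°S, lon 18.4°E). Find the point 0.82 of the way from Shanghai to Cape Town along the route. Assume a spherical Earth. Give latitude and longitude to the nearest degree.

Write both endpoints as unit vectors p₁, p₂ with components (cos φ cos λ, cos φ sin λ, sin φ).
The central angle between the endpoints is δ = arccos(p₁·p₂) ≈ 2.037 rad (116.7°).
Interpolate at f = 0.82 with slerp weights a = sin((1−f)δ)/sin δ ≈ 0.401, b = sin(fδ)/sin δ ≈ 1.114.
p = a·p₁ + b·p₂ ≈ (0.698, 0.585, -0.413); φ = arcsin(p_z) ≈ -24.42°, λ = atan2(p_y, p_x) ≈ 39.95°.

≈ lat 24°S, lon 40°E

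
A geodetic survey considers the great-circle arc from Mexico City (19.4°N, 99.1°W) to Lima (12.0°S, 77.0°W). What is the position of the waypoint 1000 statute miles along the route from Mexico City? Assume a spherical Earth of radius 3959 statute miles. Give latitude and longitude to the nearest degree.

Convert each endpoint to a unit vector on the sphere (x = cos φ cos λ, y = cos φ sin λ, z = sin φ).
The central angle between the endpoints is δ = arccos(p₁·p₂) ≈ 0.667 rad (38.2°). The total great-circle distance is δ·R ≈ 0.667 × 3959 ≈ 2640 mi, so the target fraction is f = 1000/2640 ≈ 0.379.
Interpolate at f ≈ 0.379 with slerp weights a = sin((1−f)δ)/sin δ ≈ 0.651, b = sin(fδ)/sin δ ≈ 0.404.
p = a·p₁ + b·p₂ ≈ (-0.008, -0.991, 0.132); φ = arcsin(p_z) ≈ 7.59°, λ = atan2(p_y, p_x) ≈ -90.47°.

≈ 8°N, 90°W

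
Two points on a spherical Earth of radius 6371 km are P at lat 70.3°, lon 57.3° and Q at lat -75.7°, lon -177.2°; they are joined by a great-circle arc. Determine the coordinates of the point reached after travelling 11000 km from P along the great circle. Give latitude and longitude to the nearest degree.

Convert each endpoint to a unit vector on the sphere (x = cos φ cos λ, y = cos φ sin λ, z = sin φ).
The central angle between the endpoints is δ = arccos(p₁·p₂) ≈ 2.860 rad (163.9°). The total great-circle distance is δ·R ≈ 2.860 × 6371 ≈ 18222 km, so the target fraction is f = 11000/18222 ≈ 0.604.
Interpolate at f ≈ 0.604 with slerp weights a = sin((1−f)δ)/sin δ ≈ 3.262, b = sin(fδ)/sin δ ≈ 3.557.
p = a·p₁ + b·p₂ ≈ (-0.283, 0.882, -0.376); φ = arcsin(p_z) ≈ -22.07°, λ = atan2(p_y, p_x) ≈ 107.81°.

≈ lat -22°, lon 108°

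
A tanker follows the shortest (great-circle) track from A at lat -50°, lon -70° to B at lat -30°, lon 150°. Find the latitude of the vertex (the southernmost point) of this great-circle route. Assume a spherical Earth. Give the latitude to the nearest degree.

≈ -69°

The great circle lies in the plane with unit normal n̂ = (p₁ × p₂)/|p₁ × p₂|.
Here n̂_z ≈ -0.358; the vertex latitude is φ_max = arccos|n̂_z| ≈ 69.0°.
Check via Clairaut: cos φ_max = |cos φ₁| · sin C = cos(50.0°)·sin(146.1°) ≈ 0.358, again giving ≈ 69.0°.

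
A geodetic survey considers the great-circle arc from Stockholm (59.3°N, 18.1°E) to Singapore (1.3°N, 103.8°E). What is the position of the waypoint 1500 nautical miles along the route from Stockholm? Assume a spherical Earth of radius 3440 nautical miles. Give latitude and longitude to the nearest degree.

Write both endpoints as unit vectors p₁, p₂ with components (cos φ cos λ, cos φ sin λ, sin φ).
The central angle between the endpoints is δ = arccos(p₁·p₂) ≈ 1.513 rad (86.7°). The total great-circle distance is δ·R ≈ 1.513 × 3440 ≈ 5205 nmi, so the target fraction is f = 1500/5205 ≈ 0.288.
Interpolate at f ≈ 0.288 with slerp weights a = sin((1−f)δ)/sin δ ≈ 0.882, b = sin(fδ)/sin δ ≈ 0.423.
p = a·p₁ + b·p₂ ≈ (0.327, 0.551, 0.768); φ = arcsin(p_z) ≈ 50.17°, λ = atan2(p_y, p_x) ≈ 59.29°.

≈ 50°N, 59°E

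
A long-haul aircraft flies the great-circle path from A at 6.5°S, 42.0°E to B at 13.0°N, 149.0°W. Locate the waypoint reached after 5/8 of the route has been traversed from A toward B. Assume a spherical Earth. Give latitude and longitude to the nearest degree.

≈ 32°N, 145°E

The haversine formula gives a central angle δ ≈ 2.921 rad (167.4°) between the endpoints.
Interpolate at f = 5/8 with slerp weights a = sin((1−f)δ)/sin δ ≈ 4.065, b = sin(fδ)/sin δ ≈ 4.424.
p = a·p₁ + b·p₂ ≈ (-0.694, 0.482, 0.535); φ = arcsin(p_z) ≈ 32.35°, λ = atan2(p_y, p_x) ≈ 145.19°.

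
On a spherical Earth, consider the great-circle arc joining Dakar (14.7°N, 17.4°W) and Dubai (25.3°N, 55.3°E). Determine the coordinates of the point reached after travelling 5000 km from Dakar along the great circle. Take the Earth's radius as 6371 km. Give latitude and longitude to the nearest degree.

≈ 26°N, 29°E

The haversine formula gives a central angle δ ≈ 1.193 rad (68.4°) between the endpoints. The total great-circle distance is δ·R ≈ 1.193 × 6371 ≈ 7603 km, so the target fraction is f = 5000/7603 ≈ 0.658.
Interpolate at f ≈ 0.658 with slerp weights a = sin((1−f)δ)/sin δ ≈ 0.427, b = sin(fδ)/sin δ ≈ 0.760.
p = a·p₁ + b·p₂ ≈ (0.786, 0.441, 0.433); φ = arcsin(p_z) ≈ 25.68°, λ = atan2(p_y, p_x) ≈ 29.33°.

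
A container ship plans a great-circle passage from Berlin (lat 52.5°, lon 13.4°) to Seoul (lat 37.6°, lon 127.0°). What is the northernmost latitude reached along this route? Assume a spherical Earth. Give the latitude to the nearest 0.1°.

The great circle lies in the plane with unit normal n̂ = (p₁ × p₂)/|p₁ × p₂|.
Here n̂_z ≈ +0.462; the vertex latitude is φ_max = arccos|n̂_z| ≈ 62.5°.
Check via Clairaut: cos φ_max = |cos φ₁| · sin C = cos(52.5°)·sin(49.4°) ≈ 0.462, again giving ≈ 62.5°.

≈ 62.5°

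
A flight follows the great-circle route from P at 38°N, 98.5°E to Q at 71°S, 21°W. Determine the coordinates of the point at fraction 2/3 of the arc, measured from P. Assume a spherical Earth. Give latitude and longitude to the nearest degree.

Write both endpoints as unit vectors p₁, p₂ with components (cos φ cos λ, cos φ sin λ, sin φ).
The central angle between the endpoints is δ = arccos(p₁·p₂) ≈ 2.358 rad (135.1°).
Interpolate at f = 2/3 with slerp weights a = sin((1−f)δ)/sin δ ≈ 1.003, b = sin(fδ)/sin δ ≈ 1.417.
p = a·p₁ + b·p₂ ≈ (0.314, 0.616, -0.722); φ = arcsin(p_z) ≈ -46.26°, λ = atan2(p_y, p_x) ≈ 63.00°.

≈ 46°S, 63°E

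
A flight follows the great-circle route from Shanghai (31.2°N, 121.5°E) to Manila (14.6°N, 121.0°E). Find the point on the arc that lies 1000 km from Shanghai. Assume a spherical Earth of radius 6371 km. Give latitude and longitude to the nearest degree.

≈ 22°N, 121°E

Convert each endpoint to a unit vector on the sphere (x = cos φ cos λ, y = cos φ sin λ, z = sin φ).
The central angle between the endpoints is δ = arccos(p₁·p₂) ≈ 0.290 rad (16.6°). The total great-circle distance is δ·R ≈ 0.290 × 6371 ≈ 1847 km, so the target fraction is f = 1000/1847 ≈ 0.542.
Interpolate at f ≈ 0.542 with slerp weights a = sin((1−f)δ)/sin δ ≈ 0.464, b = sin(fδ)/sin δ ≈ 0.547.
p = a·p₁ + b·p₂ ≈ (-0.480, 0.792, 0.378); φ = arcsin(p_z) ≈ 22.21°, λ = atan2(p_y, p_x) ≈ 121.21°.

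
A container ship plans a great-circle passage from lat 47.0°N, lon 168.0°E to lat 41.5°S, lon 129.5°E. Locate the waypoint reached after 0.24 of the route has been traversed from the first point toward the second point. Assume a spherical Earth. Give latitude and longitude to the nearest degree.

Write both endpoints as unit vectors p₁, p₂ with components (cos φ cos λ, cos φ sin λ, sin φ).
The central angle between the endpoints is δ = arccos(p₁·p₂) ≈ 1.656 rad (94.9°).
Interpolate at f = 0.24 with slerp weights a = sin((1−f)δ)/sin δ ≈ 0.955, b = sin(fδ)/sin δ ≈ 0.388.
p = a·p₁ + b·p₂ ≈ (-0.822, 0.360, 0.441); φ = arcsin(p_z) ≈ 26.17°, λ = atan2(p_y, p_x) ≈ 156.36°.

≈ lat 26°N, lon 156°E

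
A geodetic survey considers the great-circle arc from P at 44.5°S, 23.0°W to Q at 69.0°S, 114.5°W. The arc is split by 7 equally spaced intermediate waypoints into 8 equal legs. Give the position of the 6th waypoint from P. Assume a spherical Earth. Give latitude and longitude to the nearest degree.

Convert each endpoint to a unit vector on the sphere (x = cos φ cos λ, y = cos φ sin λ, z = sin φ).
The central angle between the endpoints is δ = arccos(p₁·p₂) ≈ 0.866 rad (49.6°).
Interpolate at f = 6/8 with slerp weights a = sin((1−f)δ)/sin δ ≈ 0.282, b = sin(fδ)/sin δ ≈ 0.794.
p = a·p₁ + b·p₂ ≈ (0.067, -0.338, -0.939); φ = arcsin(p_z) ≈ -69.87°, λ = atan2(p_y, p_x) ≈ -78.74°.

≈ 70°S, 79°W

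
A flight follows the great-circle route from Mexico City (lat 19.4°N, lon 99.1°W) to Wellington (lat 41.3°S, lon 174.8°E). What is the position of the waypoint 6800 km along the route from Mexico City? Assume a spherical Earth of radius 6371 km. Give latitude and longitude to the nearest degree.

≈ lat 22°S, lon 145°W

Convert each endpoint to a unit vector on the sphere (x = cos φ cos λ, y = cos φ sin λ, z = sin φ).
The central angle between the endpoints is δ = arccos(p₁·p₂) ≈ 1.743 rad (99.8°). The total great-circle distance is δ·R ≈ 1.743 × 6371 ≈ 11103 km, so the target fraction is f = 6800/11103 ≈ 0.612.
Interpolate at f ≈ 0.612 with slerp weights a = sin((1−f)δ)/sin δ ≈ 0.635, b = sin(fδ)/sin δ ≈ 0.889.
p = a·p₁ + b·p₂ ≈ (-0.760, -0.530, -0.376); φ = arcsin(p_z) ≈ -22.09°, λ = atan2(p_y, p_x) ≈ -145.08°.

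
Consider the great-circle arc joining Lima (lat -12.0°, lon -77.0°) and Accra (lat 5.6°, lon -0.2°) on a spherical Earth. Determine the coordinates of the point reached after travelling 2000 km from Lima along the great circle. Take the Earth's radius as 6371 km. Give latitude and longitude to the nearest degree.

≈ lat -9°, lon -59°

The haversine formula gives a central angle δ ≈ 1.367 rad (78.3°) between the endpoints. The total great-circle distance is δ·R ≈ 1.367 × 6371 ≈ 8712 km, so the target fraction is f = 2000/8712 ≈ 0.230.
Interpolate at f ≈ 0.230 with slerp weights a = sin((1−f)δ)/sin δ ≈ 0.887, b = sin(fδ)/sin δ ≈ 0.315.
p = a·p₁ + b·p₂ ≈ (0.509, -0.847, -0.154); φ = arcsin(p_z) ≈ -8.84°, λ = atan2(p_y, p_x) ≈ -58.99°.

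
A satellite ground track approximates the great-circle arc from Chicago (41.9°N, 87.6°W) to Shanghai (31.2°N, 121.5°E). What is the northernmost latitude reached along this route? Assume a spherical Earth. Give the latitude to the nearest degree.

≈ 72°N

The great circle lies in the plane with unit normal n̂ = (p₁ × p₂)/|p₁ × p₂|.
Here n̂_z ≈ -0.317; the vertex latitude is φ_max = arccos|n̂_z| ≈ 71.5°.
Check via Clairaut: cos φ_max = |cos φ₁| · sin C = cos(41.9°)·sin(25.2°) ≈ 0.317, again giving ≈ 71.5°.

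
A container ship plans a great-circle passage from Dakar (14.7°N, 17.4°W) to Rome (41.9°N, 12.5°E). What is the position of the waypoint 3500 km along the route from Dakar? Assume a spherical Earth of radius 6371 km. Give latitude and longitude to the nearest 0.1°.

Write both endpoints as unit vectors p₁, p₂ with components (cos φ cos λ, cos φ sin λ, sin φ).
The central angle between the endpoints is δ = arccos(p₁·p₂) ≈ 0.654 rad (37.5°). The total great-circle distance is δ·R ≈ 0.654 × 6371 ≈ 4167 km, so the target fraction is f = 3500/4167 ≈ 0.840.
Interpolate at f ≈ 0.840 with slerp weights a = sin((1−f)δ)/sin δ ≈ 0.172, b = sin(fδ)/sin δ ≈ 0.858.
p = a·p₁ + b·p₂ ≈ (0.782, 0.089, 0.617); φ = arcsin(p_z) ≈ 38.08°, λ = atan2(p_y, p_x) ≈ 6.46°.

≈ 38.1°N, 6.5°E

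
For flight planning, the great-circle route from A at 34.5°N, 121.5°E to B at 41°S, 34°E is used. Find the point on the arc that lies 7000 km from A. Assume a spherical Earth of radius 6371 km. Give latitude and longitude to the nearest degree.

≈ 10°S, 75°E

The haversine formula gives a central angle δ ≈ 1.922 rad (110.1°) between the endpoints. The total great-circle distance is δ·R ≈ 1.922 × 6371 ≈ 12248 km, so the target fraction is f = 7000/12248 ≈ 0.572.
Interpolate at f ≈ 0.572 with slerp weights a = sin((1−f)δ)/sin δ ≈ 0.782, b = sin(fδ)/sin δ ≈ 0.949.
p = a·p₁ + b·p₂ ≈ (0.257, 0.950, -0.180); φ = arcsin(p_z) ≈ -10.35°, λ = atan2(p_y, p_x) ≈ 74.85°.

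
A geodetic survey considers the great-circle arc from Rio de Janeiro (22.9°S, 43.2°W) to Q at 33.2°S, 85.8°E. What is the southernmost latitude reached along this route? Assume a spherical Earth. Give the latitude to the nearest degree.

≈ 52°S

The great circle lies in the plane with unit normal n̂ = (p₁ × p₂)/|p₁ × p₂|.
Here n̂_z ≈ +0.623; the vertex latitude is φ_max = arccos|n̂_z| ≈ 51.5°.
Check via Clairaut: cos φ_max = |cos φ₁| · sin C = cos(22.9°)·sin(137.5°) ≈ 0.623, again giving ≈ 51.5°.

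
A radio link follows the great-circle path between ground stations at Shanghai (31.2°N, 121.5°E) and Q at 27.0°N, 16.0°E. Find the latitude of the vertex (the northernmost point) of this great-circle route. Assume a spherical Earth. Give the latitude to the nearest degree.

The great circle lies in the plane with unit normal n̂ = (p₁ × p₂)/|p₁ × p₂|.
Here n̂_z ≈ -0.735; the vertex latitude is φ_max = arccos|n̂_z| ≈ 42.7°.
Check via Clairaut: cos φ_max = |cos φ₁| · sin C = cos(31.2°)·sin(59.2°) ≈ 0.735, again giving ≈ 42.7°.

≈ 43°N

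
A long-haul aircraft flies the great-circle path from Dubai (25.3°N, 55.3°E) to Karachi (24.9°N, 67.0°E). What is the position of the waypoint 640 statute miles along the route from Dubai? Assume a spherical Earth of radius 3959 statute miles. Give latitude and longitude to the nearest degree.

Write both endpoints as unit vectors p₁, p₂ with components (cos φ cos λ, cos φ sin λ, sin φ).
The central angle between the endpoints is δ = arccos(p₁·p₂) ≈ 0.185 rad (10.6°). The total great-circle distance is δ·R ≈ 0.185 × 3959 ≈ 732 mi, so the target fraction is f = 640/732 ≈ 0.874.
Interpolate at f ≈ 0.874 with slerp weights a = sin((1−f)δ)/sin δ ≈ 0.127, b = sin(fδ)/sin δ ≈ 0.875.
p = a·p₁ + b·p₂ ≈ (0.375, 0.825, 0.423); φ = arcsin(p_z) ≈ 25.00°, λ = atan2(p_y, p_x) ≈ 65.53°.

≈ 25°N, 66°E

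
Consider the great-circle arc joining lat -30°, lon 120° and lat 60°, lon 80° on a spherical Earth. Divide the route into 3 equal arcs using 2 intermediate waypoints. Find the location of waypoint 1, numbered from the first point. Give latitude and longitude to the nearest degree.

Convert each endpoint to a unit vector on the sphere (x = cos φ cos λ, y = cos φ sin λ, z = sin φ).
The central angle between the endpoints is δ = arccos(p₁·p₂) ≈ 1.672 rad (95.8°).
Interpolate at f = 1/3 with slerp weights a = sin((1−f)δ)/sin δ ≈ 0.902, b = sin(fδ)/sin δ ≈ 0.532.
p = a·p₁ + b·p₂ ≈ (-0.345, 0.939, 0.009); φ = arcsin(p_z) ≈ 0.53°, λ = atan2(p_y, p_x) ≈ 110.16°.

≈ lat 1°, lon 110°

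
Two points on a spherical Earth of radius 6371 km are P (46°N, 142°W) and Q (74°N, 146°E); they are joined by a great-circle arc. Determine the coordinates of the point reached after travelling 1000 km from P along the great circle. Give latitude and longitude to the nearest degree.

≈ (54°N, 148°W)

Convert each endpoint to a unit vector on the sphere (x = cos φ cos λ, y = cos φ sin λ, z = sin φ).
The central angle between the endpoints is δ = arccos(p₁·p₂) ≈ 0.722 rad (41.4°). The total great-circle distance is δ·R ≈ 0.722 × 6371 ≈ 4598 km, so the target fraction is f = 1000/4598 ≈ 0.217.
Interpolate at f ≈ 0.217 with slerp weights a = sin((1−f)δ)/sin δ ≈ 0.810, b = sin(fδ)/sin δ ≈ 0.237.
p = a·p₁ + b·p₂ ≈ (-0.498, -0.310, 0.810); φ = arcsin(p_z) ≈ 54.11°, λ = atan2(p_y, p_x) ≈ -148.07°.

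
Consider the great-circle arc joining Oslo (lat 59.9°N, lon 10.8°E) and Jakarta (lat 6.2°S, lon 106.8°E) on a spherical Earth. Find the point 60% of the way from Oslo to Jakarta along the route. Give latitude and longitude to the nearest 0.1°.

≈ lat 27.4°N, lon 85.7°E

From cos δ = sin φ₁ sin φ₂ + cos φ₁ cos φ₂ cos Δλ, the central angle is δ ≈ 1.717 rad (98.4°).
Interpolate at f = 0.60 with slerp weights a = sin((1−f)δ)/sin δ ≈ 0.641, b = sin(fδ)/sin δ ≈ 0.867.
p = a·p₁ + b·p₂ ≈ (0.067, 0.885, 0.461); φ = arcsin(p_z) ≈ 27.44°, λ = atan2(p_y, p_x) ≈ 85.69°.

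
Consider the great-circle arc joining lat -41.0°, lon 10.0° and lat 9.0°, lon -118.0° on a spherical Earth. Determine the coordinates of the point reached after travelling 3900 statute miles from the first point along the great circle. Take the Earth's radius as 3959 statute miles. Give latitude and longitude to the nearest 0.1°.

Write both endpoints as unit vectors p₁, p₂ with components (cos φ cos λ, cos φ sin λ, sin φ).
The central angle between the endpoints is δ = arccos(p₁·p₂) ≈ 2.167 rad (124.2°). The total great-circle distance is δ·R ≈ 2.167 × 3959 ≈ 8579 mi, so the target fraction is f = 3900/8579 ≈ 0.455.
Interpolate at f ≈ 0.455 with slerp weights a = sin((1−f)δ)/sin δ ≈ 1.118, b = sin(fδ)/sin δ ≈ 1.007.
p = a·p₁ + b·p₂ ≈ (0.364, -0.732, -0.576); φ = arcsin(p_z) ≈ -35.18°, λ = atan2(p_y, p_x) ≈ -63.54°.

≈ lat -35.2°, lon -63.5°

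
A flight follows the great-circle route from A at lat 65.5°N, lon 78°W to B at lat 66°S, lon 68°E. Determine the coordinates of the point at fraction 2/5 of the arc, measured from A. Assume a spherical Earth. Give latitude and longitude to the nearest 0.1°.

Convert each endpoint to a unit vector on the sphere (x = cos φ cos λ, y = cos φ sin λ, z = sin φ).
The central angle between the endpoints is δ = arccos(p₁·p₂) ≈ 2.901 rad (166.2°).
Interpolate at f = 2/5 with slerp weights a = sin((1−f)δ)/sin δ ≈ 4.132, b = sin(fδ)/sin δ ≈ 3.843.
p = a·p₁ + b·p₂ ≈ (0.942, -0.226, 0.248); φ = arcsin(p_z) ≈ 14.38°, λ = atan2(p_y, p_x) ≈ -13.52°.

≈ lat 14.4°N, lon 13.5°W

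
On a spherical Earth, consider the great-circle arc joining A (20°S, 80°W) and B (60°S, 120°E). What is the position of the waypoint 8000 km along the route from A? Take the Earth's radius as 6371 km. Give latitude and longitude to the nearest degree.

≈ (80°S, 180°E)

Write both endpoints as unit vectors p₁, p₂ with components (cos φ cos λ, cos φ sin λ, sin φ).
The central angle between the endpoints is δ = arccos(p₁·p₂) ≈ 1.717 rad (98.4°). The total great-circle distance is δ·R ≈ 1.717 × 6371 ≈ 10937 km, so the target fraction is f = 8000/10937 ≈ 0.731.
Interpolate at f ≈ 0.731 with slerp weights a = sin((1−f)δ)/sin δ ≈ 0.450, b = sin(fδ)/sin δ ≈ 0.961.
p = a·p₁ + b·p₂ ≈ (-0.167, 0.000, -0.986); φ = arcsin(p_z) ≈ -80.39°, λ = atan2(p_y, p_x) ≈ 179.97°.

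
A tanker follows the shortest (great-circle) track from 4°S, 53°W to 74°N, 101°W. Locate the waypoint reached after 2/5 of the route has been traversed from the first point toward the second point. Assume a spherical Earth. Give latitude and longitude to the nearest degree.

≈ 29°N, 60°W

From cos δ = sin φ₁ sin φ₂ + cos φ₁ cos φ₂ cos Δλ, the central angle is δ ≈ 1.454 rad (83.3°).
Interpolate at f = 2/5 with slerp weights a = sin((1−f)δ)/sin δ ≈ 0.771, b = sin(fδ)/sin δ ≈ 0.553.
p = a·p₁ + b·p₂ ≈ (0.434, -0.764, 0.478); φ = arcsin(p_z) ≈ 28.54°, λ = atan2(p_y, p_x) ≈ -60.41°.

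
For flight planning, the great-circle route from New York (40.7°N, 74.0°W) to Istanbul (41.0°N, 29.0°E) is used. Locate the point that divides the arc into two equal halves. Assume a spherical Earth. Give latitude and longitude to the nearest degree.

From cos δ = sin φ₁ sin φ₂ + cos φ₁ cos φ₂ cos Δλ, the central angle is δ ≈ 1.267 rad (72.6°).
Interpolate at f = 1/2 with slerp weights a = sin((1−f)δ)/sin δ ≈ 0.620, b = sin(fδ)/sin δ ≈ 0.620.
p = a·p₁ + b·p₂ ≈ (0.539, -0.225, 0.812); φ = arcsin(p_z) ≈ 54.25°, λ = atan2(p_y, p_x) ≈ -22.66°.

≈ 54°N, 23°W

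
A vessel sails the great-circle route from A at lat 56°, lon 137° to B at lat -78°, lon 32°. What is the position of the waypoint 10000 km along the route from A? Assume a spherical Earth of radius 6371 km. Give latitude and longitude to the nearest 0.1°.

≈ lat -31.2°, lon 111.3°

Convert each endpoint to a unit vector on the sphere (x = cos φ cos λ, y = cos φ sin λ, z = sin φ).
The central angle between the endpoints is δ = arccos(p₁·p₂) ≈ 2.570 rad (147.2°). The total great-circle distance is δ·R ≈ 2.570 × 6371 ≈ 16373 km, so the target fraction is f = 10000/16373 ≈ 0.611.
Interpolate at f ≈ 0.611 with slerp weights a = sin((1−f)δ)/sin δ ≈ 1.556, b = sin(fδ)/sin δ ≈ 1.848.
p = a·p₁ + b·p₂ ≈ (-0.310, 0.797, -0.518); φ = arcsin(p_z) ≈ -31.22°, λ = atan2(p_y, p_x) ≈ 111.28°.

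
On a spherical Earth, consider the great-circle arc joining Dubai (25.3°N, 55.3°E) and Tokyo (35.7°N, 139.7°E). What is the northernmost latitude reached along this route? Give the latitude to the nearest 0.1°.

The great circle lies in the plane with unit normal n̂ = (p₁ × p₂)/|p₁ × p₂|.
Here n̂_z ≈ +0.772; the vertex latitude is φ_max = arccos|n̂_z| ≈ 39.5°.
Check via Clairaut: cos φ_max = |cos φ₁| · sin C = cos(25.3°)·sin(58.6°) ≈ 0.772, again giving ≈ 39.5°.

≈ 39.5°N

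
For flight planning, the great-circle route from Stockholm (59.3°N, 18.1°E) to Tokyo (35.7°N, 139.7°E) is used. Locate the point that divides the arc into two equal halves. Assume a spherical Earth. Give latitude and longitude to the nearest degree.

Convert each endpoint to a unit vector on the sphere (x = cos φ cos λ, y = cos φ sin λ, z = sin φ).
The central angle between the endpoints is δ = arccos(p₁·p₂) ≈ 1.282 rad (73.5°).
Interpolate at f = 1/2 with slerp weights a = sin((1−f)δ)/sin δ ≈ 0.624, b = sin(fδ)/sin δ ≈ 0.624.
p = a·p₁ + b·p₂ ≈ (-0.084, 0.427, 0.901); φ = arcsin(p_z) ≈ 64.23°, λ = atan2(p_y, p_x) ≈ 101.09°.

≈ (64°N, 101°E)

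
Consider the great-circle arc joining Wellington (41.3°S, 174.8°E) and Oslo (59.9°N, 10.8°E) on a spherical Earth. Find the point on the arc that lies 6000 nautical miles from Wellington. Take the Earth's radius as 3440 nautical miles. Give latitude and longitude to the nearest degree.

Convert each endpoint to a unit vector on the sphere (x = cos φ cos λ, y = cos φ sin λ, z = sin φ).
The central angle between the endpoints is δ = arccos(p₁·p₂) ≈ 2.774 rad (158.9°). The total great-circle distance is δ·R ≈ 2.774 × 3440 ≈ 9542 nmi, so the target fraction is f = 6000/9542 ≈ 0.629.
Interpolate at f ≈ 0.629 with slerp weights a = sin((1−f)δ)/sin δ ≈ 2.385, b = sin(fδ)/sin δ ≈ 2.740.
p = a·p₁ + b·p₂ ≈ (-0.434, 0.420, 0.797); φ = arcsin(p_z) ≈ 52.84°, λ = atan2(p_y, p_x) ≈ 135.96°.

≈ (53°N, 136°E)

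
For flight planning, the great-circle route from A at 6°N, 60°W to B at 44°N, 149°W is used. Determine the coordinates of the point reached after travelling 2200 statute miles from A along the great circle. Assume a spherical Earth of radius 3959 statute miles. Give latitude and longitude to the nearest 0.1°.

≈ 26.9°N, 85.3°W

The haversine formula gives a central angle δ ≈ 1.486 rad (85.1°) between the endpoints. The total great-circle distance is δ·R ≈ 1.486 × 3959 ≈ 5881 mi, so the target fraction is f = 2200/5881 ≈ 0.374.
Interpolate at f ≈ 0.374 with slerp weights a = sin((1−f)δ)/sin δ ≈ 0.804, b = sin(fδ)/sin δ ≈ 0.529.
p = a·p₁ + b·p₂ ≈ (0.074, -0.889, 0.452); φ = arcsin(p_z) ≈ 26.86°, λ = atan2(p_y, p_x) ≈ -85.27°.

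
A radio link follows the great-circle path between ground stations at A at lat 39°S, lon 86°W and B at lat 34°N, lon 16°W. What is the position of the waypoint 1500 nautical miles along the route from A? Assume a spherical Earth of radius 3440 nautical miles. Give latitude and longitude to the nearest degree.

Write both endpoints as unit vectors p₁, p₂ with components (cos φ cos λ, cos φ sin λ, sin φ).
The central angle between the endpoints is δ = arccos(p₁·p₂) ≈ 1.703 rad (97.6°). The total great-circle distance is δ·R ≈ 1.703 × 3440 ≈ 5857 nmi, so the target fraction is f = 1500/5857 ≈ 0.256.
Interpolate at f ≈ 0.256 with slerp weights a = sin((1−f)δ)/sin δ ≈ 0.962, b = sin(fδ)/sin δ ≈ 0.426.
p = a·p₁ + b·p₂ ≈ (0.392, -0.844, -0.367); φ = arcsin(p_z) ≈ -21.56°, λ = atan2(p_y, p_x) ≈ -65.09°.

≈ lat 22°S, lon 65°W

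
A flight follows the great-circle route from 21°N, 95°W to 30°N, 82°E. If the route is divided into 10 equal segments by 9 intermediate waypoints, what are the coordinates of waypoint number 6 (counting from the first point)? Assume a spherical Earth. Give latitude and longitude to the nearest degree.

Write both endpoints as unit vectors p₁, p₂ with components (cos φ cos λ, cos φ sin λ, sin φ).
The central angle between the endpoints is δ = arccos(p₁·p₂) ≈ 2.250 rad (128.9°).
Interpolate at f = 6/10 with slerp weights a = sin((1−f)δ)/sin δ ≈ 1.007, b = sin(fδ)/sin δ ≈ 1.254.
p = a·p₁ + b·p₂ ≈ (0.069, 0.139, 0.988); φ = arcsin(p_z) ≈ 81.06°, λ = atan2(p_y, p_x) ≈ 63.55°.

≈ 81°N, 64°E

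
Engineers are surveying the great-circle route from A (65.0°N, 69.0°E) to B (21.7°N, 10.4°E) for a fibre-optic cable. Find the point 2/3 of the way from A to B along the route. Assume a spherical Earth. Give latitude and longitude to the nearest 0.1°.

Write both endpoints as unit vectors p₁, p₂ with components (cos φ cos λ, cos φ sin λ, sin φ).
The central angle between the endpoints is δ = arccos(p₁·p₂) ≈ 1.001 rad (57.3°).
Interpolate at f = 2/3 with slerp weights a = sin((1−f)δ)/sin δ ≈ 0.389, b = sin(fδ)/sin δ ≈ 0.735.
p = a·p₁ + b·p₂ ≈ (0.731, 0.277, 0.624); φ = arcsin(p_z) ≈ 38.63°, λ = atan2(p_y, p_x) ≈ 20.75°.

≈ (38.6°N, 20.7°E)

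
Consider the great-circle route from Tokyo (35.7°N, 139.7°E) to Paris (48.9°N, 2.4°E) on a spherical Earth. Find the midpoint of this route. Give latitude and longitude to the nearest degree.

≈ (67°N, 86°E)

Convert each endpoint to a unit vector on the sphere (x = cos φ cos λ, y = cos φ sin λ, z = sin φ).
The central angle between the endpoints is δ = arccos(p₁·p₂) ≈ 1.523 rad (87.3°).
Interpolate at f = 1/2 with slerp weights a = sin((1−f)δ)/sin δ ≈ 0.691, b = sin(fδ)/sin δ ≈ 0.691.
p = a·p₁ + b·p₂ ≈ (0.026, 0.382, 0.924); φ = arcsin(p_z) ≈ 67.49°, λ = atan2(p_y, p_x) ≈ 86.12°.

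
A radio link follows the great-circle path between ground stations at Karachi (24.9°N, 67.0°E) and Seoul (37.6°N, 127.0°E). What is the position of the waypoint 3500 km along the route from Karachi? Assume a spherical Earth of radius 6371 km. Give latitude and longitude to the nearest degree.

≈ 36°N, 101°E

Convert each endpoint to a unit vector on the sphere (x = cos φ cos λ, y = cos φ sin λ, z = sin φ).
The central angle between the endpoints is δ = arccos(p₁·p₂) ≈ 0.907 rad (52.0°). The total great-circle distance is δ·R ≈ 0.907 × 6371 ≈ 5778 km, so the target fraction is f = 3500/5778 ≈ 0.606.
Interpolate at f ≈ 0.606 with slerp weights a = sin((1−f)δ)/sin δ ≈ 0.444, b = sin(fδ)/sin δ ≈ 0.663.
p = a·p₁ + b·p₂ ≈ (-0.159, 0.790, 0.592); φ = arcsin(p_z) ≈ 36.27°, λ = atan2(p_y, p_x) ≈ 101.35°.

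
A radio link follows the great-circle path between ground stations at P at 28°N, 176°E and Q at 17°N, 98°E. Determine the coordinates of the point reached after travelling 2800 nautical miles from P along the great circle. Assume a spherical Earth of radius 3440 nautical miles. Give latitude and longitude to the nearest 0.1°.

Write both endpoints as unit vectors p₁, p₂ with components (cos φ cos λ, cos φ sin λ, sin φ).
The central angle between the endpoints is δ = arccos(p₁·p₂) ≈ 1.253 rad (71.8°). The total great-circle distance is δ·R ≈ 1.253 × 3440 ≈ 4309 nmi, so the target fraction is f = 2800/4309 ≈ 0.650.
Interpolate at f ≈ 0.650 with slerp weights a = sin((1−f)δ)/sin δ ≈ 0.447, b = sin(fδ)/sin δ ≈ 0.765.
p = a·p₁ + b·p₂ ≈ (-0.496, 0.752, 0.434); φ = arcsin(p_z) ≈ 25.70°, λ = atan2(p_y, p_x) ≈ 123.38°.

≈ 25.7°N, 123.4°E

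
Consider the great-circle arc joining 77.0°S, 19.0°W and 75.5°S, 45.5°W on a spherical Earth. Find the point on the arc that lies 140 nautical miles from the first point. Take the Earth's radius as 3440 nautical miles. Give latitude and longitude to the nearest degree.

From cos δ = sin φ₁ sin φ₂ + cos φ₁ cos φ₂ cos Δλ, the central angle is δ ≈ 0.112 rad (6.4°). The total great-circle distance is δ·R ≈ 0.112 × 3440 ≈ 385 nmi, so the target fraction is f = 140/385 ≈ 0.364.
Interpolate at f ≈ 0.364 with slerp weights a = sin((1−f)δ)/sin δ ≈ 0.637, b = sin(fδ)/sin δ ≈ 0.364.
p = a·p₁ + b·p₂ ≈ (0.199, -0.112, -0.974); φ = arcsin(p_z) ≈ -76.78°, λ = atan2(p_y, p_x) ≈ -29.25°.

≈ 77°S, 29°W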